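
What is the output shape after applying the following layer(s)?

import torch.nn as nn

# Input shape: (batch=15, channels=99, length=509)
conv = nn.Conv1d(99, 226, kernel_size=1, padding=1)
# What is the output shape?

Input shape: (15, 99, 509)
Output shape: (15, 226, 511)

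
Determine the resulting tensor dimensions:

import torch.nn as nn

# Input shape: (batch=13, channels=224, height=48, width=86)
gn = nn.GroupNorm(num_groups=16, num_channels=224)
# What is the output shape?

Input shape: (13, 224, 48, 86)
Output shape: (13, 224, 48, 86)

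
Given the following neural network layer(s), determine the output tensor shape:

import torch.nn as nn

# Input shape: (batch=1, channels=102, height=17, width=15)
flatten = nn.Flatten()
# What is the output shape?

Input shape: (1, 102, 17, 15)
Output shape: (1, 26010)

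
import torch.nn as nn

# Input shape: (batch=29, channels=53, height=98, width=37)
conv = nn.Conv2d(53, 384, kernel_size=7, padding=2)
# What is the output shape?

Input shape: (29, 53, 98, 37)
Output shape: (29, 384, 96, 35)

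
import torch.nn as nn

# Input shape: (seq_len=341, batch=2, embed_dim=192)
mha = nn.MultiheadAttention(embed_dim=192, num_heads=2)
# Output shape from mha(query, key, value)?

Input shape: (341, 2, 192)
Output shape: (341, 2, 192)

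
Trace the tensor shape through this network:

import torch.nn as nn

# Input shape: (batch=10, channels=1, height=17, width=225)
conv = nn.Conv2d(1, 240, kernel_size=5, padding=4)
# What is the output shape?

Input shape: (10, 1, 17, 225)
Output shape: (10, 240, 21, 229)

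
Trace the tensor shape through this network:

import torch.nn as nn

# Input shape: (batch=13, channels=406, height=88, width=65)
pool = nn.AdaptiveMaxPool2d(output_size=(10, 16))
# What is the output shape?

Input shape: (13, 406, 88, 65)
Output shape: (13, 406, 10, 16)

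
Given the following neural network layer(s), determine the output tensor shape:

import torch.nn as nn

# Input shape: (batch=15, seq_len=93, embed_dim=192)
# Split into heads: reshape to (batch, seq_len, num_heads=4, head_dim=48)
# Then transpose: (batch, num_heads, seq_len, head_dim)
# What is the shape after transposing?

Input shape: (15, 93, 192)
  -> after reshape: (15, 93, 4, 48)
Output shape: (15, 4, 93, 48)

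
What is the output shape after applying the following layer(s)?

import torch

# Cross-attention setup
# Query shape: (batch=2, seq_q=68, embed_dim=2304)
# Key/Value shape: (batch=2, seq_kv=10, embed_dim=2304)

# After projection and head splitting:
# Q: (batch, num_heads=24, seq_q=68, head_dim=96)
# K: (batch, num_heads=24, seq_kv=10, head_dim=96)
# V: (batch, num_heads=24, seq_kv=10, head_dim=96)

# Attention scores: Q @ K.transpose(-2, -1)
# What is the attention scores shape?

Input shape: (2, 68, 2304)
Output shape: (2, 24, 68, 10)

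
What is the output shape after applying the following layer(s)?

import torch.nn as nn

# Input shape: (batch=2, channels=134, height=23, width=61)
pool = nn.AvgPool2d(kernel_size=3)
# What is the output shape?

Input shape: (2, 134, 23, 61)
Output shape: (2, 134, 7, 20)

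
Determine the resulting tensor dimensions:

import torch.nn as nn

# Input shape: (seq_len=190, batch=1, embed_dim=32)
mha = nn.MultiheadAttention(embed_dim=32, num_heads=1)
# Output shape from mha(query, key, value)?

Input shape: (190, 1, 32)
Output shape: (190, 1, 32)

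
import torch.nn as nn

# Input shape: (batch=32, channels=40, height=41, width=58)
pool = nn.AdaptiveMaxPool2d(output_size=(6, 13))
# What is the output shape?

Input shape: (32, 40, 41, 58)
Output shape: (32, 40, 6, 13)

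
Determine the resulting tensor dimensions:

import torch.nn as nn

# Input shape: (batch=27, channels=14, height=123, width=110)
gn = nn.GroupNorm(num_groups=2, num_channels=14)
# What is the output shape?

Input shape: (27, 14, 123, 110)
Output shape: (27, 14, 123, 110)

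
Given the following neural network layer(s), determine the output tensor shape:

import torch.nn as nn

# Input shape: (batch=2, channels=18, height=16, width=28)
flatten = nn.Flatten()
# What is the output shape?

Input shape: (2, 18, 16, 28)
Output shape: (2, 8064)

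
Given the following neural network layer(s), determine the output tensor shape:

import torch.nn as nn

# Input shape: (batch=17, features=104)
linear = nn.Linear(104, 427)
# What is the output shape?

Input shape: (17, 104)
Output shape: (17, 427)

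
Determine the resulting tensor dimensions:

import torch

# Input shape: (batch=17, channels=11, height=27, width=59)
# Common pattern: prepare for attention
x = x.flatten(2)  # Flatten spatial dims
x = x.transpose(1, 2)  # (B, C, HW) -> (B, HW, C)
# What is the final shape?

Input shape: (17, 11, 27, 59)
  -> after flatten(2): (17, 11, 1593)
Output shape: (17, 1593, 11)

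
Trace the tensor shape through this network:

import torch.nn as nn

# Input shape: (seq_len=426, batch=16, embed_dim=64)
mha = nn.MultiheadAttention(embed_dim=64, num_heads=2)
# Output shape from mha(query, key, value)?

Input shape: (426, 16, 64)
Output shape: (426, 16, 64)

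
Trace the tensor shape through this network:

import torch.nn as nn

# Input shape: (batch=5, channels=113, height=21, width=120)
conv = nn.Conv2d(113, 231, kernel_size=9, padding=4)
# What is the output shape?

Input shape: (5, 113, 21, 120)
Output shape: (5, 231, 21, 120)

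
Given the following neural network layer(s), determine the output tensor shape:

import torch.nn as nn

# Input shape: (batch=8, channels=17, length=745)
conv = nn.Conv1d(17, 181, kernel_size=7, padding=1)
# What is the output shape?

Input shape: (8, 17, 745)
Output shape: (8, 181, 741)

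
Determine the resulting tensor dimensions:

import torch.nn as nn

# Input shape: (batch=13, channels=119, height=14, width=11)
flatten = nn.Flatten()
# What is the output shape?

Input shape: (13, 119, 14, 11)
Output shape: (13, 18326)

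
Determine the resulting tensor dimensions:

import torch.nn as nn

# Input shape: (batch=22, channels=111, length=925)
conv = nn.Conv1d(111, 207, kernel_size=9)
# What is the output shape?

Input shape: (22, 111, 925)
Output shape: (22, 207, 917)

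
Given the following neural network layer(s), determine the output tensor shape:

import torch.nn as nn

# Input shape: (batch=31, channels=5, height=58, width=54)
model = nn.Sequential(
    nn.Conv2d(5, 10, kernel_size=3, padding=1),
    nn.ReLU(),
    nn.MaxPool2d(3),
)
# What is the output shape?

Input shape: (31, 5, 58, 54)
  -> after Conv2d: (31, 10, 58, 54)
  -> after ReLU: (31, 10, 58, 54)
Output shape: (31, 10, 19, 18)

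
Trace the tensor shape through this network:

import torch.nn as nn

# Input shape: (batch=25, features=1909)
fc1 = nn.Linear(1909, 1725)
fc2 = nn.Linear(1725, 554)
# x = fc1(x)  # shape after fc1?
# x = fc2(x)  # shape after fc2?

Input shape: (25, 1909)
  -> after fc1: (25, 1725)
Output shape: (25, 554)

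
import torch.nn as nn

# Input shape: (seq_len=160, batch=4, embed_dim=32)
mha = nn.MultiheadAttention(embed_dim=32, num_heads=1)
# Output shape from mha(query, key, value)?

Input shape: (160, 4, 32)
Output shape: (160, 4, 32)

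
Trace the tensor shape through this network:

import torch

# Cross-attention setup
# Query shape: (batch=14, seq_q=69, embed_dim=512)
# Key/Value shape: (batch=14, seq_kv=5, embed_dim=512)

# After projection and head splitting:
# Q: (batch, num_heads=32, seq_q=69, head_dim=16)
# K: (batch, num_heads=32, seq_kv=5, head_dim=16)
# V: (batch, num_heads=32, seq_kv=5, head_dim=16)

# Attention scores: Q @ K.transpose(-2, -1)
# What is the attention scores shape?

Input shape: (14, 69, 512)
Output shape: (14, 32, 69, 5)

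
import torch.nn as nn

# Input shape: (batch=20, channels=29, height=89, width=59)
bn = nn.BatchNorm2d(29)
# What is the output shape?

Input shape: (20, 29, 89, 59)
Output shape: (20, 29, 89, 59)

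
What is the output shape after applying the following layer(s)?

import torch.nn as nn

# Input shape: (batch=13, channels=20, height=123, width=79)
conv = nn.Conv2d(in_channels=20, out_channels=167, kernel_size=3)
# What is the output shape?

Input shape: (13, 20, 123, 79)
Output shape: (13, 167, 121, 77)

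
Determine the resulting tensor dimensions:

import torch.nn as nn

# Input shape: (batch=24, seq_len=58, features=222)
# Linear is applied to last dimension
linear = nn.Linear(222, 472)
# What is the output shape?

Input shape: (24, 58, 222)
Output shape: (24, 58, 472)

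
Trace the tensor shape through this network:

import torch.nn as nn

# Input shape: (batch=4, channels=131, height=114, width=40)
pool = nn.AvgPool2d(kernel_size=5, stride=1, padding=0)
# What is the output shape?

Input shape: (4, 131, 114, 40)
Output shape: (4, 131, 110, 36)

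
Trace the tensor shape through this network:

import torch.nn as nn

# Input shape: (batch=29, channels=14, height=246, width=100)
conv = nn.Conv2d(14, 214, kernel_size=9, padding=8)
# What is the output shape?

Input shape: (29, 14, 246, 100)
Output shape: (29, 214, 254, 108)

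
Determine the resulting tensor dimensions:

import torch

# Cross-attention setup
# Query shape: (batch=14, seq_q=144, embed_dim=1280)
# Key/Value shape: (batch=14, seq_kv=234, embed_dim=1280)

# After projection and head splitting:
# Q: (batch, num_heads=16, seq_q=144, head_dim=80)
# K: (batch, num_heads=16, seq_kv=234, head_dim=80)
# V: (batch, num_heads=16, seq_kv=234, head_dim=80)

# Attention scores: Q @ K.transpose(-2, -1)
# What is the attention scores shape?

Input shape: (14, 144, 1280)
Output shape: (14, 16, 144, 234)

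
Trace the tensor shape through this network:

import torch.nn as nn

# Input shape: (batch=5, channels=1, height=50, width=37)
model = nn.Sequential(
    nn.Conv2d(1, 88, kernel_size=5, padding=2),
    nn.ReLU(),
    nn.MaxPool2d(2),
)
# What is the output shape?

Input shape: (5, 1, 50, 37)
  -> after Conv2d: (5, 88, 50, 37)
  -> after ReLU: (5, 88, 50, 37)
Output shape: (5, 88, 25, 18)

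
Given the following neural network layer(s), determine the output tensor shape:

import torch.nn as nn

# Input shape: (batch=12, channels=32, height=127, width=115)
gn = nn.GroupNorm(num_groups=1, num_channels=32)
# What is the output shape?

Input shape: (12, 32, 127, 115)
Output shape: (12, 32, 127, 115)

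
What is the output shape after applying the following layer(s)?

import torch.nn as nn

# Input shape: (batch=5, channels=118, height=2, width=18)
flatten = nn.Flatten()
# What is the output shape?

Input shape: (5, 118, 2, 18)
Output shape: (5, 4248)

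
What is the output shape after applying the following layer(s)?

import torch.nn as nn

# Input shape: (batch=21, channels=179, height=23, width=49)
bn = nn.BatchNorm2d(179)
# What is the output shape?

Input shape: (21, 179, 23, 49)
Output shape: (21, 179, 23, 49)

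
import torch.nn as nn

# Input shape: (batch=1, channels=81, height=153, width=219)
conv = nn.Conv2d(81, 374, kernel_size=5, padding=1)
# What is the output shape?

Input shape: (1, 81, 153, 219)
Output shape: (1, 374, 151, 217)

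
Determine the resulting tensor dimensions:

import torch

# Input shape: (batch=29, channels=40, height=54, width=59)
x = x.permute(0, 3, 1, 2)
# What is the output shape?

Input shape: (29, 40, 54, 59)
Output shape: (29, 59, 40, 54)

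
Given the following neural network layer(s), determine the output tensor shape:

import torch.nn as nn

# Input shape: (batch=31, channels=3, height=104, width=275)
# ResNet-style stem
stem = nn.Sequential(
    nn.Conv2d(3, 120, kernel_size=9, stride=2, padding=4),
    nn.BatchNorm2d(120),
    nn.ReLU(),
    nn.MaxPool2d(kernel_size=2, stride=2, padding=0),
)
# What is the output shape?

Input shape: (31, 3, 104, 275)
  -> after Conv2d 9x9 stride=2: (31, 120, 52, 138)
Output shape: (31, 120, 26, 69)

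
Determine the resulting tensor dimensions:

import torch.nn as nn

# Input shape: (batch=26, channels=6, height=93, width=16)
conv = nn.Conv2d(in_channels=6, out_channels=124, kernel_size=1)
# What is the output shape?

Input shape: (26, 6, 93, 16)
Output shape: (26, 124, 93, 16)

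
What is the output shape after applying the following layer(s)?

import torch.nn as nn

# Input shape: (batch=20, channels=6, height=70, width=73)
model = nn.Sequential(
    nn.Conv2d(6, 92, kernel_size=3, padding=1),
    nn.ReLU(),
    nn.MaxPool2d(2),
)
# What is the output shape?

Input shape: (20, 6, 70, 73)
  -> after Conv2d: (20, 92, 70, 73)
  -> after ReLU: (20, 92, 70, 73)
Output shape: (20, 92, 35, 36)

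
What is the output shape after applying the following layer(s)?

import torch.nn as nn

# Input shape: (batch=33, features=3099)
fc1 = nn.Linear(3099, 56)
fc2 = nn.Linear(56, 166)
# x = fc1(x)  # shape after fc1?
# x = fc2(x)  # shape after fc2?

Input shape: (33, 3099)
  -> after fc1: (33, 56)
Output shape: (33, 166)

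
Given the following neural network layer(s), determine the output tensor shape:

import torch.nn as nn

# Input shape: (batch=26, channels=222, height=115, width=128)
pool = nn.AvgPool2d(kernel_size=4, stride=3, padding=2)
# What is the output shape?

Input shape: (26, 222, 115, 128)
Output shape: (26, 222, 39, 43)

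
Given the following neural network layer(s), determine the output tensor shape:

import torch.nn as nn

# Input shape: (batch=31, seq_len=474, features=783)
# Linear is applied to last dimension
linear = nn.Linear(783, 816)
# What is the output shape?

Input shape: (31, 474, 783)
Output shape: (31, 474, 816)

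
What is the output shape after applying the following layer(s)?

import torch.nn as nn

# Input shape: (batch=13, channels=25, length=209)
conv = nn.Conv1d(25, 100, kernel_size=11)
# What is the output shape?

Input shape: (13, 25, 209)
Output shape: (13, 100, 199)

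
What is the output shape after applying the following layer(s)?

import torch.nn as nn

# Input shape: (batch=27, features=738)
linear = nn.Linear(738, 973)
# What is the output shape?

Input shape: (27, 738)
Output shape: (27, 973)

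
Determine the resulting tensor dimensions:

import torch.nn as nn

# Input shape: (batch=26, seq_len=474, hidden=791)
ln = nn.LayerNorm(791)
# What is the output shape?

Input shape: (26, 474, 791)
Output shape: (26, 474, 791)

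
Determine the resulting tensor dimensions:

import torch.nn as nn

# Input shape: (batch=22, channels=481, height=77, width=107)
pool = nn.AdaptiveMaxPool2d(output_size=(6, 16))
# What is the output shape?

Input shape: (22, 481, 77, 107)
Output shape: (22, 481, 6, 16)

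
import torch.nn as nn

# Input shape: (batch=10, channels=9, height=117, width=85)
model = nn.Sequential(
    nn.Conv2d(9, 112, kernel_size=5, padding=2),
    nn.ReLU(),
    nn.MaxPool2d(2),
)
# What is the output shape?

Input shape: (10, 9, 117, 85)
  -> after Conv2d: (10, 112, 117, 85)
  -> after ReLU: (10, 112, 117, 85)
Output shape: (10, 112, 58, 42)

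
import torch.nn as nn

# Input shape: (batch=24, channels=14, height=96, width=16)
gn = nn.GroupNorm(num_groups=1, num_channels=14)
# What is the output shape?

Input shape: (24, 14, 96, 16)
Output shape: (24, 14, 96, 16)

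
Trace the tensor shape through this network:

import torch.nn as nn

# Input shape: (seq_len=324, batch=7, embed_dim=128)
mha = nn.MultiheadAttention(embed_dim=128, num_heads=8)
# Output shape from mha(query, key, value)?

Input shape: (324, 7, 128)
Output shape: (324, 7, 128)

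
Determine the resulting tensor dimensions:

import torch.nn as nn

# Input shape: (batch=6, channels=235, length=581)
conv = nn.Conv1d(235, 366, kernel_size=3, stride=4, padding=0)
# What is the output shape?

Input shape: (6, 235, 581)
Output shape: (6, 366, 145)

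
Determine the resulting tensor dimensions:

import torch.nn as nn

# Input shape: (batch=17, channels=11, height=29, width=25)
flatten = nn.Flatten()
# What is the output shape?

Input shape: (17, 11, 29, 25)
Output shape: (17, 7975)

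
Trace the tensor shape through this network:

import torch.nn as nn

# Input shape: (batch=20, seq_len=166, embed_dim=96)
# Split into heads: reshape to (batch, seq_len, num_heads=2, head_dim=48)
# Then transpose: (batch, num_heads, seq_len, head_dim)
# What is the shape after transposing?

Input shape: (20, 166, 96)
  -> after reshape: (20, 166, 2, 48)
Output shape: (20, 2, 166, 48)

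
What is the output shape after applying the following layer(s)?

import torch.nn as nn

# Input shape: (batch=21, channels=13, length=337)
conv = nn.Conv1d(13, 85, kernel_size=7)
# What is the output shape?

Input shape: (21, 13, 337)
Output shape: (21, 85, 331)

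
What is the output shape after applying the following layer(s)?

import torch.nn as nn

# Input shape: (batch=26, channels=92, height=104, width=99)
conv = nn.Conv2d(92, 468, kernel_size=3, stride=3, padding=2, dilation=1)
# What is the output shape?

Input shape: (26, 92, 104, 99)
Output shape: (26, 468, 36, 34)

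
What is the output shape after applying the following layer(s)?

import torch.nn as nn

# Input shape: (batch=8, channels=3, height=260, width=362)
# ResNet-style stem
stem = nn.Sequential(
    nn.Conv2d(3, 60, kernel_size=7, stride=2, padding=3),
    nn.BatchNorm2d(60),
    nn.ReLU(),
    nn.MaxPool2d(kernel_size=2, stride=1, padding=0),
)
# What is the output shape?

Input shape: (8, 3, 260, 362)
  -> after Conv2d 7x7 stride=2: (8, 60, 130, 181)
Output shape: (8, 60, 129, 180)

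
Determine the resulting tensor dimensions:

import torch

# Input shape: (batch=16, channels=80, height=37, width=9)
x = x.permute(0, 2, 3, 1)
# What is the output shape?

Input shape: (16, 80, 37, 9)
Output shape: (16, 37, 9, 80)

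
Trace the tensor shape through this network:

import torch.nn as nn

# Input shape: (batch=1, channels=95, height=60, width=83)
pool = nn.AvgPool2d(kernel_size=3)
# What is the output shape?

Input shape: (1, 95, 60, 83)
Output shape: (1, 95, 20, 27)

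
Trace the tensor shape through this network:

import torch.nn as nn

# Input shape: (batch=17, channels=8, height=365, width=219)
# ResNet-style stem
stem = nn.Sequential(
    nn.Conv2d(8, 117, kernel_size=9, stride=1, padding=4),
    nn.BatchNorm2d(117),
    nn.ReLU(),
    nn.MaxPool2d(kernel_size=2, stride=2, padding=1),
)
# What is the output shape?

Input shape: (17, 8, 365, 219)
  -> after Conv2d 9x9 stride=1: (17, 117, 365, 219)
Output shape: (17, 117, 183, 110)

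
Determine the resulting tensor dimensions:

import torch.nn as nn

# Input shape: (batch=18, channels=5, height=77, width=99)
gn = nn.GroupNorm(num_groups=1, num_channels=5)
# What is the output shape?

Input shape: (18, 5, 77, 99)
Output shape: (18, 5, 77, 99)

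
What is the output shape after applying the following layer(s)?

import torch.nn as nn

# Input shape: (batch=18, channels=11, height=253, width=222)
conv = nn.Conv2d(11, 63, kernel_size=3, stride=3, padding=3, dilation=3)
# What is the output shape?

Input shape: (18, 11, 253, 222)
Output shape: (18, 63, 85, 74)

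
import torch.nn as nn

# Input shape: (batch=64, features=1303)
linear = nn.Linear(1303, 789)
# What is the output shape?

Input shape: (64, 1303)
Output shape: (64, 789)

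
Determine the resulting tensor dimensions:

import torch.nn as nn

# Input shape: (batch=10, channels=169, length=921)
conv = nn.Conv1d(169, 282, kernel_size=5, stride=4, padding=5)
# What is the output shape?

Input shape: (10, 169, 921)
Output shape: (10, 282, 232)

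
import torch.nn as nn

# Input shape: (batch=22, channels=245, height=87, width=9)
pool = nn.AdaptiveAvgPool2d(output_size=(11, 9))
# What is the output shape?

Input shape: (22, 245, 87, 9)
Output shape: (22, 245, 11, 9)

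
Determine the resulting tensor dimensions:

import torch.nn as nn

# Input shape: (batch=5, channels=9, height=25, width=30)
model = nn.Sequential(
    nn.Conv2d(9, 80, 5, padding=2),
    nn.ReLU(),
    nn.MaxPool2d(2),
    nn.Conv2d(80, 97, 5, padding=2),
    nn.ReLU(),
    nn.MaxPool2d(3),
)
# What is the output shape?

Input shape: (5, 9, 25, 30)
  -> after first Conv2d: (5, 80, 25, 30)
  -> after first MaxPool2d: (5, 80, 12, 15)
  -> after second Conv2d: (5, 97, 12, 15)
Output shape: (5, 97, 4, 5)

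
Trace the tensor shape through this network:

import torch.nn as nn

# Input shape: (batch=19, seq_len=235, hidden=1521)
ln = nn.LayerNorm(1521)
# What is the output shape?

Input shape: (19, 235, 1521)
Output shape: (19, 235, 1521)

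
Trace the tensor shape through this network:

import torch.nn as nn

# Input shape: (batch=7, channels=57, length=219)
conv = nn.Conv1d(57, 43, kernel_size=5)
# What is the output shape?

Input shape: (7, 57, 219)
Output shape: (7, 43, 215)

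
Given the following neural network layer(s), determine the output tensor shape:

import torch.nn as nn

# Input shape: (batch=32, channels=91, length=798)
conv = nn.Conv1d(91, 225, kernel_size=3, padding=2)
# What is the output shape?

Input shape: (32, 91, 798)
Output shape: (32, 225, 800)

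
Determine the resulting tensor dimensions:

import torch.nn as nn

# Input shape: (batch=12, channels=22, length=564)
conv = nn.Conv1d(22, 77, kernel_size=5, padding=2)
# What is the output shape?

Input shape: (12, 22, 564)
Output shape: (12, 77, 564)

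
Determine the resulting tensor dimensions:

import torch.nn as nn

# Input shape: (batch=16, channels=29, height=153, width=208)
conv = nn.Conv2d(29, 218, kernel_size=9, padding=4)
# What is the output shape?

Input shape: (16, 29, 153, 208)
Output shape: (16, 218, 153, 208)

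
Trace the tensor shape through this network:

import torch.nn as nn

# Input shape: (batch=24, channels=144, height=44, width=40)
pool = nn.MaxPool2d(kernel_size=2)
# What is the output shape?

Input shape: (24, 144, 44, 40)
Output shape: (24, 144, 22, 20)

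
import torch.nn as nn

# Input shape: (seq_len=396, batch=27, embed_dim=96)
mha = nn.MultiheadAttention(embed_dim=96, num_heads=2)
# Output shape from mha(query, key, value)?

Input shape: (396, 27, 96)
Output shape: (396, 27, 96)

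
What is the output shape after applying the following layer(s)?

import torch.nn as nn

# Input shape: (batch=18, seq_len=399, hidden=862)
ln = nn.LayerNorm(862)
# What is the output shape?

Input shape: (18, 399, 862)
Output shape: (18, 399, 862)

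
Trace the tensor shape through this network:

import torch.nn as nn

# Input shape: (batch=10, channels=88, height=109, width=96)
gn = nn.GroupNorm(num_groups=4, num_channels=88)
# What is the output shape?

Input shape: (10, 88, 109, 96)
Output shape: (10, 88, 109, 96)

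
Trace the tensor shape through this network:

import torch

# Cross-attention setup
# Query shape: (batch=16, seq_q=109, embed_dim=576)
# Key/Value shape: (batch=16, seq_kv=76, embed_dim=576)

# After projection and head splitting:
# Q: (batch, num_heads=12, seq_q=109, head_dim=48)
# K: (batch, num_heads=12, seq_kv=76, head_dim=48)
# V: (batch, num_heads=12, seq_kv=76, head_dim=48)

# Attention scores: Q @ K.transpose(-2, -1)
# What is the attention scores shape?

Input shape: (16, 109, 576)
Output shape: (16, 12, 109, 76)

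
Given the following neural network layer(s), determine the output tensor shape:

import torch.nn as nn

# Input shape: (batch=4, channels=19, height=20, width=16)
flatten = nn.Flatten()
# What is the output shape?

Input shape: (4, 19, 20, 16)
Output shape: (4, 6080)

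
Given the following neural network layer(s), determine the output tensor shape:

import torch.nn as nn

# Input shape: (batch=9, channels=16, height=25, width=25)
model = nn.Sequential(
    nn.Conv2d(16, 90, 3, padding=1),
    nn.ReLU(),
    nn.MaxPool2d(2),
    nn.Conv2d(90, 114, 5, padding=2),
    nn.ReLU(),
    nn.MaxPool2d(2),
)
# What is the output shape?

Input shape: (9, 16, 25, 25)
  -> after first Conv2d: (9, 90, 25, 25)
  -> after first MaxPool2d: (9, 90, 12, 12)
  -> after second Conv2d: (9, 114, 12, 12)
Output shape: (9, 114, 6, 6)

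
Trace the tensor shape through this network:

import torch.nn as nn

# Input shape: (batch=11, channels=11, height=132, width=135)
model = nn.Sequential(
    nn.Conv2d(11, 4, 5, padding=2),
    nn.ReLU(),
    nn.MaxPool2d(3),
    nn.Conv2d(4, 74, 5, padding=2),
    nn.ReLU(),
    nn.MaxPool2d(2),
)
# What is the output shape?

Input shape: (11, 11, 132, 135)
  -> after first Conv2d: (11, 4, 132, 135)
  -> after first MaxPool2d: (11, 4, 44, 45)
  -> after second Conv2d: (11, 74, 44, 45)
Output shape: (11, 74, 22, 22)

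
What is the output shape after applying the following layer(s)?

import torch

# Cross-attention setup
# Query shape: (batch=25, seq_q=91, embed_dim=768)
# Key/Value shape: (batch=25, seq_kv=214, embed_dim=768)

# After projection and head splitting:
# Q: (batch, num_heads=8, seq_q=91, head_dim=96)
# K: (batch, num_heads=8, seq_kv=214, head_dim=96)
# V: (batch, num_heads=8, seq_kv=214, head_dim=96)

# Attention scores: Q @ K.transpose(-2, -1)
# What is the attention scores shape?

Input shape: (25, 91, 768)
Output shape: (25, 8, 91, 214)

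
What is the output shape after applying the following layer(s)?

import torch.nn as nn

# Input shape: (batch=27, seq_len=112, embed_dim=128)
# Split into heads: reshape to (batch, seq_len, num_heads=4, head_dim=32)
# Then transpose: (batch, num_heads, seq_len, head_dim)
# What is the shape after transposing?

Input shape: (27, 112, 128)
  -> after reshape: (27, 112, 4, 32)
Output shape: (27, 4, 112, 32)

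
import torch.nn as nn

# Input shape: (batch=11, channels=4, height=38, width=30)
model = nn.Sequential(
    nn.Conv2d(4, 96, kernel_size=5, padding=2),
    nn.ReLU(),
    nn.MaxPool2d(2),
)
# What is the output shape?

Input shape: (11, 4, 38, 30)
  -> after Conv2d: (11, 96, 38, 30)
  -> after ReLU: (11, 96, 38, 30)
Output shape: (11, 96, 19, 15)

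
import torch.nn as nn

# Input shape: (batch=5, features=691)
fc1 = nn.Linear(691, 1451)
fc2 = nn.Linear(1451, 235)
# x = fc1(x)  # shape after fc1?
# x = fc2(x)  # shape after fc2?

Input shape: (5, 691)
  -> after fc1: (5, 1451)
Output shape: (5, 235)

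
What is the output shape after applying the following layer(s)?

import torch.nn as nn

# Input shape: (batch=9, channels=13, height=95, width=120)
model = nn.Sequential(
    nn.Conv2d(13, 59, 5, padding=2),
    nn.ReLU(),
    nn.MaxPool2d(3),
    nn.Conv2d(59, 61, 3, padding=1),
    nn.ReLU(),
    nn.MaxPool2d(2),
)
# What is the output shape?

Input shape: (9, 13, 95, 120)
  -> after first Conv2d: (9, 59, 95, 120)
  -> after first MaxPool2d: (9, 59, 31, 40)
  -> after second Conv2d: (9, 61, 31, 40)
Output shape: (9, 61, 15, 20)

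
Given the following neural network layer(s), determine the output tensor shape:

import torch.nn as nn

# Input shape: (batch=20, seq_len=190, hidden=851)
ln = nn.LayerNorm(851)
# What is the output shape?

Input shape: (20, 190, 851)
Output shape: (20, 190, 851)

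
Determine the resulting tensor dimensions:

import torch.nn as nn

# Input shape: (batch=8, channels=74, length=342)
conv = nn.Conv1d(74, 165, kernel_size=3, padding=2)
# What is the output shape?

Input shape: (8, 74, 342)
Output shape: (8, 165, 344)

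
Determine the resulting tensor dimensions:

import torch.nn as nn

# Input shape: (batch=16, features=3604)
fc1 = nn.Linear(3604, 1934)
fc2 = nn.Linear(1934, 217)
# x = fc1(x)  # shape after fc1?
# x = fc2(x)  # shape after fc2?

Input shape: (16, 3604)
  -> after fc1: (16, 1934)
Output shape: (16, 217)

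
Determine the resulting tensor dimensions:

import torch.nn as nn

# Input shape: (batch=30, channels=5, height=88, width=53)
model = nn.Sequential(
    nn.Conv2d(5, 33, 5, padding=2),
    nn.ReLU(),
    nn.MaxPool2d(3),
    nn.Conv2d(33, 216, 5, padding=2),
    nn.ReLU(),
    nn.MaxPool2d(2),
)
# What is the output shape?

Input shape: (30, 5, 88, 53)
  -> after first Conv2d: (30, 33, 88, 53)
  -> after first MaxPool2d: (30, 33, 29, 17)
  -> after second Conv2d: (30, 216, 29, 17)
Output shape: (30, 216, 14, 8)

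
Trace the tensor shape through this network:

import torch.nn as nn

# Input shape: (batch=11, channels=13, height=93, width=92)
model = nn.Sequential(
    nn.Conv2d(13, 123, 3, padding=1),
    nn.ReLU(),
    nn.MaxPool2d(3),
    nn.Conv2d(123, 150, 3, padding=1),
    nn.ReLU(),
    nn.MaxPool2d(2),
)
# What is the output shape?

Input shape: (11, 13, 93, 92)
  -> after first Conv2d: (11, 123, 93, 92)
  -> after first MaxPool2d: (11, 123, 31, 30)
  -> after second Conv2d: (11, 150, 31, 30)
Output shape: (11, 150, 15, 15)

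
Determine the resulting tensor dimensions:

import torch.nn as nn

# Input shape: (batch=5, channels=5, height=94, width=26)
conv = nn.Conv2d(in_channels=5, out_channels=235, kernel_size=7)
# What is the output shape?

Input shape: (5, 5, 94, 26)
Output shape: (5, 235, 88, 20)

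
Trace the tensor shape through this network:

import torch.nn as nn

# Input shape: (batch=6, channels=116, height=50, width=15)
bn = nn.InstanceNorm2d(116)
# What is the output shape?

Input shape: (6, 116, 50, 15)
Output shape: (6, 116, 50, 15)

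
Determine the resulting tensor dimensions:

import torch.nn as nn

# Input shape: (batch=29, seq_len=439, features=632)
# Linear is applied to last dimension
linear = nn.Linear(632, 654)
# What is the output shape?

Input shape: (29, 439, 632)
Output shape: (29, 439, 654)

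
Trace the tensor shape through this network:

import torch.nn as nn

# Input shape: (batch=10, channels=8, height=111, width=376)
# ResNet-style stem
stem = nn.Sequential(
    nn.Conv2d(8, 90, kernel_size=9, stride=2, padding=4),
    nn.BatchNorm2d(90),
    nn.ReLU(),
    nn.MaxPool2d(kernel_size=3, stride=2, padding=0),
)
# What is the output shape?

Input shape: (10, 8, 111, 376)
  -> after Conv2d 9x9 stride=2: (10, 90, 56, 188)
Output shape: (10, 90, 27, 93)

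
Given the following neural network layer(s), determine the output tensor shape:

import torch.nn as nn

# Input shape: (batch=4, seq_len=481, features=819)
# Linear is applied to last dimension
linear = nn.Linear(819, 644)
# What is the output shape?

Input shape: (4, 481, 819)
Output shape: (4, 481, 644)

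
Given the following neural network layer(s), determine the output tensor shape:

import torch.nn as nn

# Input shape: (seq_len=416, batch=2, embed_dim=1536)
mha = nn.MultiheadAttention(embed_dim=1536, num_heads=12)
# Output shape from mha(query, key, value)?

Input shape: (416, 2, 1536)
Output shape: (416, 2, 1536)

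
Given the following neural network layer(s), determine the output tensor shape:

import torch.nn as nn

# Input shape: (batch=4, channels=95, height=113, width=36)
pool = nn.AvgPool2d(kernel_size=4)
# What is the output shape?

Input shape: (4, 95, 113, 36)
Output shape: (4, 95, 28, 9)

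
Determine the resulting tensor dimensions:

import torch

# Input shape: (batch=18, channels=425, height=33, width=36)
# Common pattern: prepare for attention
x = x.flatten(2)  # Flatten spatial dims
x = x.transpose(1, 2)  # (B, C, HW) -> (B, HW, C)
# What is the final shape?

Input shape: (18, 425, 33, 36)
  -> after flatten(2): (18, 425, 1188)
Output shape: (18, 1188, 425)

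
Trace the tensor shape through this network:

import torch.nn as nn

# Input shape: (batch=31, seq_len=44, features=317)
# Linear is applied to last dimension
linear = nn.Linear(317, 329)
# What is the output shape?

Input shape: (31, 44, 317)
Output shape: (31, 44, 329)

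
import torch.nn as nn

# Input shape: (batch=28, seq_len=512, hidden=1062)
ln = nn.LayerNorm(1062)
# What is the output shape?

Input shape: (28, 512, 1062)
Output shape: (28, 512, 1062)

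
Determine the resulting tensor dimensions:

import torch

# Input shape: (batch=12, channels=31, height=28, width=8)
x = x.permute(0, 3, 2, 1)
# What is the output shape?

Input shape: (12, 31, 28, 8)
Output shape: (12, 8, 28, 31)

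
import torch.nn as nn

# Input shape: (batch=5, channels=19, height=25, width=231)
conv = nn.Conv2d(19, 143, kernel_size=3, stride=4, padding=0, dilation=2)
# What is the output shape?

Input shape: (5, 19, 25, 231)
Output shape: (5, 143, 6, 57)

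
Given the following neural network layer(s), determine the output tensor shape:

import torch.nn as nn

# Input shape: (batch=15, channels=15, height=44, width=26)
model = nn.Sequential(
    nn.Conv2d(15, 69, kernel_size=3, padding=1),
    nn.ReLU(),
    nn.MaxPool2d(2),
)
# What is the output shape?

Input shape: (15, 15, 44, 26)
  -> after Conv2d: (15, 69, 44, 26)
  -> after ReLU: (15, 69, 44, 26)
Output shape: (15, 69, 22, 13)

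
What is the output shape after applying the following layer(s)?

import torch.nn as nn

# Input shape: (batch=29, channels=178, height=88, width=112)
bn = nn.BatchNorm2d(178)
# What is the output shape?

Input shape: (29, 178, 88, 112)
Output shape: (29, 178, 88, 112)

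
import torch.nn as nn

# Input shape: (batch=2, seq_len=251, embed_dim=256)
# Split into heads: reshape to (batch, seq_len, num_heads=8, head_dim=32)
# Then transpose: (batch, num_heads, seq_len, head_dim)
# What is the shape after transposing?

Input shape: (2, 251, 256)
  -> after reshape: (2, 251, 8, 32)
Output shape: (2, 8, 251, 32)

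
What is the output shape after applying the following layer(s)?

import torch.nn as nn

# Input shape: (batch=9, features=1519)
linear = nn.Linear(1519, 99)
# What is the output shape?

Input shape: (9, 1519)
Output shape: (9, 99)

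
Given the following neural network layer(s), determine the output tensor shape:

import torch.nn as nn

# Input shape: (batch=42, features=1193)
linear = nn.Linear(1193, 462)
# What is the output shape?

Input shape: (42, 1193)
Output shape: (42, 462)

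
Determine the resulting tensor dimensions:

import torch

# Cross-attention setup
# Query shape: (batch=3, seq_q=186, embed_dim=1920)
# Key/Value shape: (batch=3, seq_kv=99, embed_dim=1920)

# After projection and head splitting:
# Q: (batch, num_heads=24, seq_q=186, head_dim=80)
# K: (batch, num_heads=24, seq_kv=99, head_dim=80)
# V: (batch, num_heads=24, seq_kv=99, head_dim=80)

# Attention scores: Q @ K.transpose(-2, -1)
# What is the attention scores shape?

Input shape: (3, 186, 1920)
Output shape: (3, 24, 186, 99)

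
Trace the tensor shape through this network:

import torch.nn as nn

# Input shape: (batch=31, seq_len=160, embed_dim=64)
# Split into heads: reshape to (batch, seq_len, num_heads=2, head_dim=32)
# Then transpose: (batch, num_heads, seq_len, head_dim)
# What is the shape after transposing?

Input shape: (31, 160, 64)
  -> after reshape: (31, 160, 2, 32)
Output shape: (31, 2, 160, 32)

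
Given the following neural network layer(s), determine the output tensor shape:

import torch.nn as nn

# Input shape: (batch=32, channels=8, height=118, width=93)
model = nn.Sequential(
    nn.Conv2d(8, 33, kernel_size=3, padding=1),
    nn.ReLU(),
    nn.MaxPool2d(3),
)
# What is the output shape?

Input shape: (32, 8, 118, 93)
  -> after Conv2d: (32, 33, 118, 93)
  -> after ReLU: (32, 33, 118, 93)
Output shape: (32, 33, 39, 31)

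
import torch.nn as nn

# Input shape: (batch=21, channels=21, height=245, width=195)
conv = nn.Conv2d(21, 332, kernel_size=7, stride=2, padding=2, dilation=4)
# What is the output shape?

Input shape: (21, 21, 245, 195)
Output shape: (21, 332, 113, 88)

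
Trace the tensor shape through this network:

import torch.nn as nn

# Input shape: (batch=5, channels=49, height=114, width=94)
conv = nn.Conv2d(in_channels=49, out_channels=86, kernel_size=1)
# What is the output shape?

Input shape: (5, 49, 114, 94)
Output shape: (5, 86, 114, 94)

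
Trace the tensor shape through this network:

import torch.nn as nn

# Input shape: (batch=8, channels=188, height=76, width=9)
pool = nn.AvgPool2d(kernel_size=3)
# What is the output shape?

Input shape: (8, 188, 76, 9)
Output shape: (8, 188, 25, 3)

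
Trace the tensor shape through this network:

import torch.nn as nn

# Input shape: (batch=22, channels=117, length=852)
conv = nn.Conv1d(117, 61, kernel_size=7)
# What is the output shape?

Input shape: (22, 117, 852)
Output shape: (22, 61, 846)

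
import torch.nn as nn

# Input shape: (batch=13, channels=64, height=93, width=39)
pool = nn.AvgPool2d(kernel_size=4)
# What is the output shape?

Input shape: (13, 64, 93, 39)
Output shape: (13, 64, 23, 9)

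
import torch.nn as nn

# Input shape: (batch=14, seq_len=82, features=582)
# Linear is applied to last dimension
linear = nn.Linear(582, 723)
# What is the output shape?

Input shape: (14, 82, 582)
Output shape: (14, 82, 723)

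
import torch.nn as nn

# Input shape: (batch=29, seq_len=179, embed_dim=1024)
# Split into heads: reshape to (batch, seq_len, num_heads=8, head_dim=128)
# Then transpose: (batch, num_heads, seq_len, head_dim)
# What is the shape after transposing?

Input shape: (29, 179, 1024)
  -> after reshape: (29, 179, 8, 128)
Output shape: (29, 8, 179, 128)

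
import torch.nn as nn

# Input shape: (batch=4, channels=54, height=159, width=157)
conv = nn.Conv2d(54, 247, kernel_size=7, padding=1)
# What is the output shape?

Input shape: (4, 54, 159, 157)
Output shape: (4, 247, 155, 153)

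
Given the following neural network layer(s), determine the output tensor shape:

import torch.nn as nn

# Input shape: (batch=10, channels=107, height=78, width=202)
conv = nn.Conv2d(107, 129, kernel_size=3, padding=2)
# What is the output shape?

Input shape: (10, 107, 78, 202)
Output shape: (10, 129, 80, 204)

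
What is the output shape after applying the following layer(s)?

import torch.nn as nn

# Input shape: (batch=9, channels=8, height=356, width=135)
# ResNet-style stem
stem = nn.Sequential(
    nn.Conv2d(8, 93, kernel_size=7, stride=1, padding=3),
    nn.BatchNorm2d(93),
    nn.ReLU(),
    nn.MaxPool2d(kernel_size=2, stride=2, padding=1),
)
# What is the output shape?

Input shape: (9, 8, 356, 135)
  -> after Conv2d 7x7 stride=1: (9, 93, 356, 135)
Output shape: (9, 93, 179, 68)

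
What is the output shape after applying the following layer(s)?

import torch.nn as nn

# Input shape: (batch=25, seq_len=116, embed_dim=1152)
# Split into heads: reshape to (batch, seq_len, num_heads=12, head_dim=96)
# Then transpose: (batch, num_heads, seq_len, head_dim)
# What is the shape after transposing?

Input shape: (25, 116, 1152)
  -> after reshape: (25, 116, 12, 96)
Output shape: (25, 12, 116, 96)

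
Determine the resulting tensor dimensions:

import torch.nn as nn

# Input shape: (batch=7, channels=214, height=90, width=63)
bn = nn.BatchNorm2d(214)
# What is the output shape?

Input shape: (7, 214, 90, 63)
Output shape: (7, 214, 90, 63)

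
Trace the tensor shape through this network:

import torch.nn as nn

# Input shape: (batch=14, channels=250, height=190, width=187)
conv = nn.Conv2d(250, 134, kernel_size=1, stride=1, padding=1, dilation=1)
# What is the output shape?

Input shape: (14, 250, 190, 187)
Output shape: (14, 134, 192, 189)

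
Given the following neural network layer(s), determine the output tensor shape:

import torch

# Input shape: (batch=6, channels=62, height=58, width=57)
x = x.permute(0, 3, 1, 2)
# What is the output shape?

Input shape: (6, 62, 58, 57)
Output shape: (6, 57, 62, 58)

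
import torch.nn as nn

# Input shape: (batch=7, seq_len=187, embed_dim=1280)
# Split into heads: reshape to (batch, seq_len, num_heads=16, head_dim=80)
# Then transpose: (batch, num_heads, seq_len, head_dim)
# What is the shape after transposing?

Input shape: (7, 187, 1280)
  -> after reshape: (7, 187, 16, 80)
Output shape: (7, 16, 187, 80)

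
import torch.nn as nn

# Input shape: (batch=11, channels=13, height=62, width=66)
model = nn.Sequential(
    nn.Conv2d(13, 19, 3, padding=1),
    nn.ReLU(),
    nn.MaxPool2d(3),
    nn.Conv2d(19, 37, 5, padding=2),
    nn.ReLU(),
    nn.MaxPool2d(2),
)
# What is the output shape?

Input shape: (11, 13, 62, 66)
  -> after first Conv2d: (11, 19, 62, 66)
  -> after first MaxPool2d: (11, 19, 20, 22)
  -> after second Conv2d: (11, 37, 20, 22)
Output shape: (11, 37, 10, 11)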